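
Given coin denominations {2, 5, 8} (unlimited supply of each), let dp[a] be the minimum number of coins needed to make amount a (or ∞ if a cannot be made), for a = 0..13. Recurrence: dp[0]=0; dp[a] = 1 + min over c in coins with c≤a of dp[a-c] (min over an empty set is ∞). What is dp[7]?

2

 a  0  1  2  3  4  5  6  7  8  9 10 11 12 13
dp  0  -  1  -  2  1  3  2  1  3  2  4  3  2
(- denotes ∞ / unreachable)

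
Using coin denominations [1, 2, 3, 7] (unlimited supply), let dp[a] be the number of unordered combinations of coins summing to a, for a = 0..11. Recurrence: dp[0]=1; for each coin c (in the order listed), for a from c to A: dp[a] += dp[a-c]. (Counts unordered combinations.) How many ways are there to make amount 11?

20

after  coin     0     1     2     3     4     5     6     7     8     9    10    11
          1     1     1     1     1     1     1     1     1     1     1     1     1
          2     1     1     2     2     3     3     4     4     5     5     6     6
          3     1     1     2     3     4     5     7     8    10    12    14    16
          7     1     1     2     3     4     5     7     9    11    14    17    20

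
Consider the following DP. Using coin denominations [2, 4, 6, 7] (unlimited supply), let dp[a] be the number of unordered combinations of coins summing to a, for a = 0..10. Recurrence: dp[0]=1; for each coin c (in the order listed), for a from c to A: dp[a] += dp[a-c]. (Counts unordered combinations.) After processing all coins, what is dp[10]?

after  coin     0     1     2     3     4     5     6     7     8     9    10
          2     1     0     1     0     1     0     1     0     1     0     1
          4     1     0     1     0     2     0     2     0     3     0     3
          6     1     0     1     0     2     0     3     0     4     0     5
          7     1     0     1     0     2     0     3     1     4     1     5

5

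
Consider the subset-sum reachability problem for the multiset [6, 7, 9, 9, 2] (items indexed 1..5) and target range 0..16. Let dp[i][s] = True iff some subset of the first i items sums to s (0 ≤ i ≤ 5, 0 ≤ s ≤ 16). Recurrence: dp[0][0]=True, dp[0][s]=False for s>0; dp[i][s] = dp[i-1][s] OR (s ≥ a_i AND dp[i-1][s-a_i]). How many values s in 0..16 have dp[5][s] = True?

10

i\s   0   1   2   3   4   5   6   7   8   9  10  11  12  13  14  15  16
  0   T   F   F   F   F   F   F   F   F   F   F   F   F   F   F   F   F
  1   T   F   F   F   F   F   T   F   F   F   F   F   F   F   F   F   F
  2   T   F   F   F   F   F   T   T   F   F   F   F   F   T   F   F   F
  3   T   F   F   F   F   F   T   T   F   T   F   F   F   T   F   T   T
  4   T   F   F   F   F   F   T   T   F   T   F   F   F   T   F   T   T
  5   T   F   T   F   F   F   T   T   T   T   F   T   F   T   F   T   T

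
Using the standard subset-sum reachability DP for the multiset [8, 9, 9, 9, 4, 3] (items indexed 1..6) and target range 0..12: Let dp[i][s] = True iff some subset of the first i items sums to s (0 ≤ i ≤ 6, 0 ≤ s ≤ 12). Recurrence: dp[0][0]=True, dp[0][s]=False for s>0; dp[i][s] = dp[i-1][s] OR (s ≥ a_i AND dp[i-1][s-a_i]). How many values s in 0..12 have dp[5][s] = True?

5

i\s   0   1   2   3   4   5   6   7   8   9  10  11  12
  0   T   F   F   F   F   F   F   F   F   F   F   F   F
  1   T   F   F   F   F   F   F   F   T   F   F   F   F
  2   T   F   F   F   F   F   F   F   T   T   F   F   F
  3   T   F   F   F   F   F   F   F   T   T   F   F   F
  4   T   F   F   F   F   F   F   F   T   T   F   F   F
  5   T   F   F   F   T   F   F   F   T   T   F   F   T
  6   T   F   F   T   T   F   F   T   T   T   F   T   T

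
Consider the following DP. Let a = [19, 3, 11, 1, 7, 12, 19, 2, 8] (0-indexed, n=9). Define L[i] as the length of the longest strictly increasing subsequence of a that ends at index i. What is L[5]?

   i    0    1    2    3    4    5    6    7    8
a[i]   19    3   11    1    7   12   19    2    8
L[i]    1    1    2    1    2    3    4    2    3

3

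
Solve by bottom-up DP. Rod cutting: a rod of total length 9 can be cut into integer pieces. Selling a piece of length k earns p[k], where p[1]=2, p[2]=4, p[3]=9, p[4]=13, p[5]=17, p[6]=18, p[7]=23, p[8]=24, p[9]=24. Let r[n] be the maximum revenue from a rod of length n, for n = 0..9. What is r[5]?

17

   n    0    1    2    3    4    5    6    7    8    9
r[n]    0    2    4    9   13   17   19   23   26   30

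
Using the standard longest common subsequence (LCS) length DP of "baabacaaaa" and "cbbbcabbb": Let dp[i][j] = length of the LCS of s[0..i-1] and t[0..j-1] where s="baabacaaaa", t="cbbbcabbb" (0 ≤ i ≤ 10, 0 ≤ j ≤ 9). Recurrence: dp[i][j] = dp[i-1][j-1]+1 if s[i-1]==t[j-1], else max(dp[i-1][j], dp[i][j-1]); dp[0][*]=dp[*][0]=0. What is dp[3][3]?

1

   ''  c  b  b  b  c  a  b  b  b
''  0  0  0  0  0  0  0  0  0  0
 b  0  0  1  1  1  1  1  1  1  1
 a  0  0  1  1  1  1  2  2  2  2
 a  0  0  1  1  1  1  2  2  2  2
 b  0  0  1  2  2  2  2  3  3  3
 a  0  0  1  2  2  2  3  3  3  3
 c  0  1  1  2  2  3  3  3  3  3
 a  0  1  1  2  2  3  4  4  4  4
 a  0  1  1  2  2  3  4  4  4  4
 a  0  1  1  2  2  3  4  4  4  4
 a  0  1  1  2  2  3  4  4  4  4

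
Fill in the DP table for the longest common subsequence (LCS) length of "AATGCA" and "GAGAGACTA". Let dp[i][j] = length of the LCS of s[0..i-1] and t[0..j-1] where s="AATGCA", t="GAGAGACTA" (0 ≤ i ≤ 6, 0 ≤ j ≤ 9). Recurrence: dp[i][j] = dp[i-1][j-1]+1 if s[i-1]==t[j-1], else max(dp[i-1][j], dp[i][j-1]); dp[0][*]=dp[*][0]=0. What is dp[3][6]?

   ''  G  A  G  A  G  A  C  T  A
''  0  0  0  0  0  0  0  0  0  0
 A  0  0  1  1  1  1  1  1  1  1
 A  0  0  1  1  2  2  2  2  2  2
 T  0  0  1  1  2  2  2  2  3  3
 G  0  1  1  2  2  3  3  3  3  3
 C  0  1  1  2  2  3  3  4  4  4
 A  0  1  2  2  3  3  4  4  4  5

2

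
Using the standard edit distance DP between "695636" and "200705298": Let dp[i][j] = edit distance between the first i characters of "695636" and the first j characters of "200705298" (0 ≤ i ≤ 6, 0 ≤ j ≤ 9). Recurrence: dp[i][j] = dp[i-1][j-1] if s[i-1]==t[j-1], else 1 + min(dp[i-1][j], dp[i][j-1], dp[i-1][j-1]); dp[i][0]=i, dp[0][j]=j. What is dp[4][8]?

7

   ''  2  0  0  7  0  5  2  9  8
''  0  1  2  3  4  5  6  7  8  9
 6  1  1  2  3  4  5  6  7  8  9
 9  2  2  2  3  4  5  6  7  7  8
 5  3  3  3  3  4  5  5  6  7  8
 6  4  4  4  4  4  5  6  6  7  8
 3  5  5  5  5  5  5  6  7  7  8
 6  6  6  6  6  6  6  6  7  8  8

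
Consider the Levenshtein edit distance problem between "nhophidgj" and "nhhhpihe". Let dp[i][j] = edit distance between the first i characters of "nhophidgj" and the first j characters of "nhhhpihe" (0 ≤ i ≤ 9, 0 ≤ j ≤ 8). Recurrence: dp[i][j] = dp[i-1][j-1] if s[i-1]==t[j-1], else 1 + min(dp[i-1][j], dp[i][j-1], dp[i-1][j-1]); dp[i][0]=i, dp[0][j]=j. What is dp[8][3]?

   ''  n  h  h  h  p  i  h  e
''  0  1  2  3  4  5  6  7  8
 n  1  0  1  2  3  4  5  6  7
 h  2  1  0  1  2  3  4  5  6
 o  3  2  1  1  2  3  4  5  6
 p  4  3  2  2  2  2  3  4  5
 h  5  4  3  2  2  3  3  3  4
 i  6  5  4  3  3  3  3  4  4
 d  7  6  5  4  4  4  4  4  5
 g  8  7  6  5  5  5  5  5  5
 j  9  8  7  6  6  6  6  6  6

5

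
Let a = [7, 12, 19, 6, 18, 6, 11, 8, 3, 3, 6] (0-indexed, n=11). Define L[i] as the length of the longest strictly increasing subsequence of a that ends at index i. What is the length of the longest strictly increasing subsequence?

3

   i    0    1    2    3    4    5    6    7    8    9   10
a[i]    7   12   19    6   18    6   11    8    3    3    6
L[i]    1    2    3    1    3    1    2    2    1    1    2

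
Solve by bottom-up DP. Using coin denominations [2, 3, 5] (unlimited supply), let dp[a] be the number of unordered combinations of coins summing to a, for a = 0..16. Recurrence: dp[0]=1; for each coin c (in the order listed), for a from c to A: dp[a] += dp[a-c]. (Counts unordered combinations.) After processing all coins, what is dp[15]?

after  coin     0     1     2     3     4     5     6     7     8     9    10    11    12    13    14    15    16
          2     1     0     1     0     1     0     1     0     1     0     1     0     1     0     1     0     1
          3     1     0     1     1     1     1     2     1     2     2     2     2     3     2     3     3     3
          5     1     0     1     1     1     2     2     2     3     3     4     4     5     5     6     7     7

7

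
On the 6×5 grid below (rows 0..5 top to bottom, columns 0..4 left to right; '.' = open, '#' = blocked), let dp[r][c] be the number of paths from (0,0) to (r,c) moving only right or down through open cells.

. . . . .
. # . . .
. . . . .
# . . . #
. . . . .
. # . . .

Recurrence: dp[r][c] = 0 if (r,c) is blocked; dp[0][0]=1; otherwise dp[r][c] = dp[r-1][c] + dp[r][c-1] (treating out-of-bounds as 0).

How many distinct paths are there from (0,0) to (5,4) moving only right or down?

r\c   0   1   2   3   4
  0   1   1   1   1   1
  1   1   0   1   2   3
  2   1   1   2   4   7
  3   0   1   3   7   0
  4   0   1   4  11  11
  5   0   0   4  15  26

26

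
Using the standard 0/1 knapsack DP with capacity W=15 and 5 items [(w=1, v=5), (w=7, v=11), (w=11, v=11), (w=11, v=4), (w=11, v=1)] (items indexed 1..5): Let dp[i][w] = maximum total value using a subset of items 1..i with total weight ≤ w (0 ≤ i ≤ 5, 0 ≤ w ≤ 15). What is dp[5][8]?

i\w   0   1   2   3   4   5   6   7   8   9  10  11  12  13  14  15
  0   0   0   0   0   0   0   0   0   0   0   0   0   0   0   0   0
  1   0   5   5   5   5   5   5   5   5   5   5   5   5   5   5   5
  2   0   5   5   5   5   5   5  11  16  16  16  16  16  16  16  16
  3   0   5   5   5   5   5   5  11  16  16  16  16  16  16  16  16
  4   0   5   5   5   5   5   5  11  16  16  16  16  16  16  16  16
  5   0   5   5   5   5   5   5  11  16  16  16  16  16  16  16  16

16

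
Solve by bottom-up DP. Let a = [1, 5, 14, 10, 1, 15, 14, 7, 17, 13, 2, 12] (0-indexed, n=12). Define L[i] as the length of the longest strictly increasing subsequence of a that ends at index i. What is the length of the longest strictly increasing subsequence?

   i    0    1    2    3    4    5    6    7    8    9   10   11
a[i]    1    5   14   10    1   15   14    7   17   13    2   12
L[i]    1    2    3    3    1    4    4    3    5    4    2    4

5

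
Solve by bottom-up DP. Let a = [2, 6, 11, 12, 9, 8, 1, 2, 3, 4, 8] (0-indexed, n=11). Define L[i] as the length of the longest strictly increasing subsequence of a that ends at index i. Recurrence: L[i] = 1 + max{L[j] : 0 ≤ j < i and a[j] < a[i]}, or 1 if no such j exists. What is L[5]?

   i    0    1    2    3    4    5    6    7    8    9   10
a[i]    2    6   11   12    9    8    1    2    3    4    8
L[i]    1    2    3    4    3    3    1    2    3    4    5

3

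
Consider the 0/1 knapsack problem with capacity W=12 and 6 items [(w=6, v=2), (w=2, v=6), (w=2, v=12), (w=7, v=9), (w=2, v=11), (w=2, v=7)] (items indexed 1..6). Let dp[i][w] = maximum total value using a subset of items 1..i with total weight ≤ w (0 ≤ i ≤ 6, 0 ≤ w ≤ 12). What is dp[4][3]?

12

i\w   0   1   2   3   4   5   6   7   8   9  10  11  12
  0   0   0   0   0   0   0   0   0   0   0   0   0   0
  1   0   0   0   0   0   0   2   2   2   2   2   2   2
  2   0   0   6   6   6   6   6   6   8   8   8   8   8
  3   0   0  12  12  18  18  18  18  18  18  20  20  20
  4   0   0  12  12  18  18  18  18  18  21  21  27  27
  5   0   0  12  12  23  23  29  29  29  29  29  32  32
  6   0   0  12  12  23  23  30  30  36  36  36  36  36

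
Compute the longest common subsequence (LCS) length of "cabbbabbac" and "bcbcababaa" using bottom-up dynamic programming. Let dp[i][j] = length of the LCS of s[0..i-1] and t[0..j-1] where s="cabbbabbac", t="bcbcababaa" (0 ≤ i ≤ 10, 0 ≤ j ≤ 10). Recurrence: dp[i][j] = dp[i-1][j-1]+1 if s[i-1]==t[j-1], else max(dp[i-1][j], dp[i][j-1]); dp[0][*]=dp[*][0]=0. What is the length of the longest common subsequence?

   ''  b  c  b  c  a  b  a  b  a  a
''  0  0  0  0  0  0  0  0  0  0  0
 c  0  0  1  1  1  1  1  1  1  1  1
 a  0  0  1  1  1  2  2  2  2  2  2
 b  0  1  1  2  2  2  3  3  3  3  3
 b  0  1  1  2  2  2  3  3  4  4  4
 b  0  1  1  2  2  2  3  3  4  4  4
 a  0  1  1  2  2  3  3  4  4  5  5
 b  0  1  1  2  2  3  4  4  5  5  5
 b  0  1  1  2  2  3  4  4  5  5  5
 a  0  1  1  2  2  3  4  5  5  6  6
 c  0  1  2  2  3  3  4  5  5  6  6

6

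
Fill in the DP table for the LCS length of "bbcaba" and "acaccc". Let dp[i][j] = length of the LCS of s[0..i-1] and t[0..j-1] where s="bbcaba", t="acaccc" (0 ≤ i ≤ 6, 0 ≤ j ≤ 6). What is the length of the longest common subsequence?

2

   ''  a  c  a  c  c  c
''  0  0  0  0  0  0  0
 b  0  0  0  0  0  0  0
 b  0  0  0  0  0  0  0
 c  0  0  1  1  1  1  1
 a  0  1  1  2  2  2  2
 b  0  1  1  2  2  2  2
 a  0  1  1  2  2  2  2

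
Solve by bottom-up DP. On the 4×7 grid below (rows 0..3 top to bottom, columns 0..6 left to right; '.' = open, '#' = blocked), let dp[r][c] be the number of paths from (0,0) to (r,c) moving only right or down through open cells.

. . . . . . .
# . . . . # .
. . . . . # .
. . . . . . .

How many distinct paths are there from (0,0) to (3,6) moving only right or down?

21

r\c   0   1   2   3   4   5   6
  0   1   1   1   1   1   1   1
  1   0   1   2   3   4   0   1
  2   0   1   3   6  10   0   1
  3   0   1   4  10  20  20  21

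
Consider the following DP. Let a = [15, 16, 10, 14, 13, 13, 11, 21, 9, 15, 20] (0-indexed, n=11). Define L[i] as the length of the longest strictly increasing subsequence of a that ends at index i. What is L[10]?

   i    0    1    2    3    4    5    6    7    8    9   10
a[i]   15   16   10   14   13   13   11   21    9   15   20
L[i]    1    2    1    2    2    2    2    3    1    3    4

4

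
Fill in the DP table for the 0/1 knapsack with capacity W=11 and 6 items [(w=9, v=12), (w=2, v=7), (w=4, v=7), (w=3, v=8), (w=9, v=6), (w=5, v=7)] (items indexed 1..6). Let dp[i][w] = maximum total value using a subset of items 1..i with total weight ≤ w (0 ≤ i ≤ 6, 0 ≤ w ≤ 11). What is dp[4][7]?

i\w   0   1   2   3   4   5   6   7   8   9  10  11
  0   0   0   0   0   0   0   0   0   0   0   0   0
  1   0   0   0   0   0   0   0   0   0  12  12  12
  2   0   0   7   7   7   7   7   7   7  12  12  19
  3   0   0   7   7   7   7  14  14  14  14  14  19
  4   0   0   7   8   8  15  15  15  15  22  22  22
  5   0   0   7   8   8  15  15  15  15  22  22  22
  6   0   0   7   8   8  15  15  15  15  22  22  22

15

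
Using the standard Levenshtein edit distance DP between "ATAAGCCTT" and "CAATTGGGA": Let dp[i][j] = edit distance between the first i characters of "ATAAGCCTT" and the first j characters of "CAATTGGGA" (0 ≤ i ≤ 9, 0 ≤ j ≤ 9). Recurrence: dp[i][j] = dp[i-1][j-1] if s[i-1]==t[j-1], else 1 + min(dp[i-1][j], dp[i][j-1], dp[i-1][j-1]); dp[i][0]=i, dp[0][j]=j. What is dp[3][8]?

6

   ''  C  A  A  T  T  G  G  G  A
''  0  1  2  3  4  5  6  7  8  9
 A  1  1  1  2  3  4  5  6  7  8
 T  2  2  2  2  2  3  4  5  6  7
 A  3  3  2  2  3  3  4  5  6  6
 A  4  4  3  2  3  4  4  5  6  6
 G  5  5  4  3  3  4  4  4  5  6
 C  6  5  5  4  4  4  5  5  5  6
 C  7  6  6  5  5  5  5  6  6  6
 T  8  7  7  6  5  5  6  6  7  7
 T  9  8  8  7  6  5  6  7  7  8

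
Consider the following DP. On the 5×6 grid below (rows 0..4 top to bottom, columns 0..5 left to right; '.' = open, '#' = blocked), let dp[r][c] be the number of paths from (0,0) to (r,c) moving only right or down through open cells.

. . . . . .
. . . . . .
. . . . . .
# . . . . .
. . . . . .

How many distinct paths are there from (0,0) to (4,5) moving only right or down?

r\c   0   1   2   3   4   5
  0   1   1   1   1   1   1
  1   1   2   3   4   5   6
  2   1   3   6  10  15  21
  3   0   3   9  19  34  55
  4   0   3  12  31  65 120

120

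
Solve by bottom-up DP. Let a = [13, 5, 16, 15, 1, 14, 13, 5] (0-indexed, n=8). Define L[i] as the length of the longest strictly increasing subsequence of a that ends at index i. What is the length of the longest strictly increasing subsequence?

   i    0    1    2    3    4    5    6    7
a[i]   13    5   16   15    1   14   13    5
L[i]    1    1    2    2    1    2    2    2

2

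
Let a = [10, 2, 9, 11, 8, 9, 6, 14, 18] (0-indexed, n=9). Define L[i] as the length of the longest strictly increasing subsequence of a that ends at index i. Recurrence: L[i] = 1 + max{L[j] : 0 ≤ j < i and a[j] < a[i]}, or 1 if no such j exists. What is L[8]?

5

   i    0    1    2    3    4    5    6    7    8
a[i]   10    2    9   11    8    9    6   14   18
L[i]    1    1    2    3    2    3    2    4    5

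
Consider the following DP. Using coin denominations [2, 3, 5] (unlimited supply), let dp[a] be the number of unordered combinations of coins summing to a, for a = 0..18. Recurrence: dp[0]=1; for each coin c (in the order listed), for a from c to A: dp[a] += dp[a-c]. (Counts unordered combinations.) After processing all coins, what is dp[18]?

after  coin     0     1     2     3     4     5     6     7     8     9    10    11    12    13    14    15    16    17    18
          2     1     0     1     0     1     0     1     0     1     0     1     0     1     0     1     0     1     0     1
          3     1     0     1     1     1     1     2     1     2     2     2     2     3     2     3     3     3     3     4
          5     1     0     1     1     1     2     2     2     3     3     4     4     5     5     6     7     7     8     9

9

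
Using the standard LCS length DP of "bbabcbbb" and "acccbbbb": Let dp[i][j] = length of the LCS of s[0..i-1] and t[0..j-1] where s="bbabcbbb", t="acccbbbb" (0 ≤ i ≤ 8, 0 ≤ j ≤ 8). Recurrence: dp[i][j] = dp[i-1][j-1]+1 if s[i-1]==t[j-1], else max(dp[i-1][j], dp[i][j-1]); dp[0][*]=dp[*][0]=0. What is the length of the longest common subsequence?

5

   ''  a  c  c  c  b  b  b  b
''  0  0  0  0  0  0  0  0  0
 b  0  0  0  0  0  1  1  1  1
 b  0  0  0  0  0  1  2  2  2
 a  0  1  1  1  1  1  2  2  2
 b  0  1  1  1  1  2  2  3  3
 c  0  1  2  2  2  2  2  3  3
 b  0  1  2  2  2  3  3  3  4
 b  0  1  2  2  2  3  4  4  4
 b  0  1  2  2  2  3  4  5  5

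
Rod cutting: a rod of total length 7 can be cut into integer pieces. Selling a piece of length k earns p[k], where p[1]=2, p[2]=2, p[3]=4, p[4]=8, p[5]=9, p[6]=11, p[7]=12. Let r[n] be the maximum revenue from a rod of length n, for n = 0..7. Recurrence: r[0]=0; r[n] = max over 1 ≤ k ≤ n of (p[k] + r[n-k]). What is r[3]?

   n    0    1    2    3    4    5    6    7
r[n]    0    2    4    6    8   10   12   14

6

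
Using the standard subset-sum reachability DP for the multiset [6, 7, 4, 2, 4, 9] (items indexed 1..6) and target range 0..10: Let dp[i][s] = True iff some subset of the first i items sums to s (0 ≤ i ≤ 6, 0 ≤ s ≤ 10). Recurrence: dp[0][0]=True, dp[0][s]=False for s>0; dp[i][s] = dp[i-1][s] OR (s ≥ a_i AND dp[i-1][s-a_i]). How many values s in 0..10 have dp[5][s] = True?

i\s   0   1   2   3   4   5   6   7   8   9  10
  0   T   F   F   F   F   F   F   F   F   F   F
  1   T   F   F   F   F   F   T   F   F   F   F
  2   T   F   F   F   F   F   T   T   F   F   F
  3   T   F   F   F   T   F   T   T   F   F   T
  4   T   F   T   F   T   F   T   T   T   T   T
  5   T   F   T   F   T   F   T   T   T   T   T
  6   T   F   T   F   T   F   T   T   T   T   T

8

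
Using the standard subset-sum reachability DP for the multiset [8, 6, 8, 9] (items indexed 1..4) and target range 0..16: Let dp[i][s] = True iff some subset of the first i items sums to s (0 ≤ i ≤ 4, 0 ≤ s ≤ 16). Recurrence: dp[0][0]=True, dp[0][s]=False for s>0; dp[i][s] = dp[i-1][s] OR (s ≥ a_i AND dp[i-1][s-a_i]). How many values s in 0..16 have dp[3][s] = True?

i\s   0   1   2   3   4   5   6   7   8   9  10  11  12  13  14  15  16
  0   T   F   F   F   F   F   F   F   F   F   F   F   F   F   F   F   F
  1   T   F   F   F   F   F   F   F   T   F   F   F   F   F   F   F   F
  2   T   F   F   F   F   F   T   F   T   F   F   F   F   F   T   F   F
  3   T   F   F   F   F   F   T   F   T   F   F   F   F   F   T   F   T
  4   T   F   F   F   F   F   T   F   T   T   F   F   F   F   T   T   T

5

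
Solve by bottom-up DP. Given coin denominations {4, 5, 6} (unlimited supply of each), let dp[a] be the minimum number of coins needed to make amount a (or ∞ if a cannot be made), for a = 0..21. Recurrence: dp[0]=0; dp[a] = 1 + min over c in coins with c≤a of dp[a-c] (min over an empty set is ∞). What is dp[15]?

3

 a  0  1  2  3  4  5  6  7  8  9 10 11 12 13 14 15 16 17 18 19 20 21
dp  0  -  -  -  1  1  1  -  2  2  2  2  2  3  3  3  3  3  3  4  4  4
(- denotes ∞ / unreachable)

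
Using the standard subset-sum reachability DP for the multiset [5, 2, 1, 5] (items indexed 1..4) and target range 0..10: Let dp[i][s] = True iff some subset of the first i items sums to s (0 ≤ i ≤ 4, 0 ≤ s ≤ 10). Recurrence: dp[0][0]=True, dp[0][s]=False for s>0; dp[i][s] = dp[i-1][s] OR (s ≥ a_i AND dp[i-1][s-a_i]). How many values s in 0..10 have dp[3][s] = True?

8

i\s   0   1   2   3   4   5   6   7   8   9  10
  0   T   F   F   F   F   F   F   F   F   F   F
  1   T   F   F   F   F   T   F   F   F   F   F
  2   T   F   T   F   F   T   F   T   F   F   F
  3   T   T   T   T   F   T   T   T   T   F   F
  4   T   T   T   T   F   T   T   T   T   F   T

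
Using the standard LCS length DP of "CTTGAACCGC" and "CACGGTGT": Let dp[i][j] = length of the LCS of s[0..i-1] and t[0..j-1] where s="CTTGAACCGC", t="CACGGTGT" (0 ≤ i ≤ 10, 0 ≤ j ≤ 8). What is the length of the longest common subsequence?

4

   ''  C  A  C  G  G  T  G  T
''  0  0  0  0  0  0  0  0  0
 C  0  1  1  1  1  1  1  1  1
 T  0  1  1  1  1  1  2  2  2
 T  0  1  1  1  1  1  2  2  3
 G  0  1  1  1  2  2  2  3  3
 A  0  1  2  2  2  2  2  3  3
 A  0  1  2  2  2  2  2  3  3
 C  0  1  2  3  3  3  3  3  3
 C  0  1  2  3  3  3  3  3  3
 G  0  1  2  3  4  4  4  4  4
 C  0  1  2  3  4  4  4  4  4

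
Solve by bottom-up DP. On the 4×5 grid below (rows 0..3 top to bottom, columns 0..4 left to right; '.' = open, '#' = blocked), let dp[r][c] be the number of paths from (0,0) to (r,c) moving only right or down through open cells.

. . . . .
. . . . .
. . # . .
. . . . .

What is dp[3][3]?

r\c   0   1   2   3   4
  0   1   1   1   1   1
  1   1   2   3   4   5
  2   1   3   0   4   9
  3   1   4   4   8  17

8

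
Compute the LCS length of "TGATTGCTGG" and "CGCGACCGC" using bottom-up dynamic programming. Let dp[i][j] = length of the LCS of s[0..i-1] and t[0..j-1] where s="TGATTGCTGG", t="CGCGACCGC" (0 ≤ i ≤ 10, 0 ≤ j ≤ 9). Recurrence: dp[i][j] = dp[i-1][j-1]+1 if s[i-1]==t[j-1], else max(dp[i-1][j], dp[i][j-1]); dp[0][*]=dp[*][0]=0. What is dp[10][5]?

   ''  C  G  C  G  A  C  C  G  C
''  0  0  0  0  0  0  0  0  0  0
 T  0  0  0  0  0  0  0  0  0  0
 G  0  0  1  1  1  1  1  1  1  1
 A  0  0  1  1  1  2  2  2  2  2
 T  0  0  1  1  1  2  2  2  2  2
 T  0  0  1  1  1  2  2  2  2  2
 G  0  0  1  1  2  2  2  2  3  3
 C  0  1  1  2  2  2  3  3  3  4
 T  0  1  1  2  2  2  3  3  3  4
 G  0  1  2  2  3  3  3  3  4  4
 G  0  1  2  2  3  3  3  3  4  4

3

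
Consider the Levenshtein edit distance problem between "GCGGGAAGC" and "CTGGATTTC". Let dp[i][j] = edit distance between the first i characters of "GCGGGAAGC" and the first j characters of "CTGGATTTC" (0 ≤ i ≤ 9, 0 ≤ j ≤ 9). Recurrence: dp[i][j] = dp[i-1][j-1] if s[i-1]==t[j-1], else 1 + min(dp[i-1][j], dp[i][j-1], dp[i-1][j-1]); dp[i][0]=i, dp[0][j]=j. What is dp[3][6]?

5

   ''  C  T  G  G  A  T  T  T  C
''  0  1  2  3  4  5  6  7  8  9
 G  1  1  2  2  3  4  5  6  7  8
 C  2  1  2  3  3  4  5  6  7  7
 G  3  2  2  2  3  4  5  6  7  8
 G  4  3  3  2  2  3  4  5  6  7
 G  5  4  4  3  2  3  4  5  6  7
 A  6  5  5  4  3  2  3  4  5  6
 A  7  6  6  5  4  3  3  4  5  6
 G  8  7  7  6  5  4  4  4  5  6
 C  9  8  8  7  6  5  5  5  5  5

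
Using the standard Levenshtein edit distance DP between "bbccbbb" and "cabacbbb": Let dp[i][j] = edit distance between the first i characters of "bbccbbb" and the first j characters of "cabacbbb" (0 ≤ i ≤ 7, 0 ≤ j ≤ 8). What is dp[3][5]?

   ''  c  a  b  a  c  b  b  b
''  0  1  2  3  4  5  6  7  8
 b  1  1  2  2  3  4  5  6  7
 b  2  2  2  2  3  4  4  5  6
 c  3  2  3  3  3  3  4  5  6
 c  4  3  3  4  4  3  4  5  6
 b  5  4  4  3  4  4  3  4  5
 b  6  5  5  4  4  5  4  3  4
 b  7  6  6  5  5  5  5  4  3

3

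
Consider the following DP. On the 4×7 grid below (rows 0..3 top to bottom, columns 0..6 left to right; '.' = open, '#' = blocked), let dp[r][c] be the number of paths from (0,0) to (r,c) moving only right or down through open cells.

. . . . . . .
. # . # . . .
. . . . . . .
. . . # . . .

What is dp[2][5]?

r\c   0   1   2   3   4   5   6
  0   1   1   1   1   1   1   1
  1   1   0   1   0   1   2   3
  2   1   1   2   2   3   5   8
  3   1   2   4   0   3   8  16

5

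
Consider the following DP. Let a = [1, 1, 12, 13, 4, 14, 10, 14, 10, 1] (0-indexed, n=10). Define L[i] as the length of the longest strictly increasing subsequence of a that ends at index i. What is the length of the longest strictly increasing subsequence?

   i    0    1    2    3    4    5    6    7    8    9
a[i]    1    1   12   13    4   14   10   14   10    1
L[i]    1    1    2    3    2    4    3    4    3    1

4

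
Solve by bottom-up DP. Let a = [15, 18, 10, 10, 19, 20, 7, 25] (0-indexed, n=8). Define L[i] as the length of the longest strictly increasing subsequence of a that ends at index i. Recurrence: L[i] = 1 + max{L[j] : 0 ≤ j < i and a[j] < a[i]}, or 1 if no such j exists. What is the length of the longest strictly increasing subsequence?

5

   i    0    1    2    3    4    5    6    7
a[i]   15   18   10   10   19   20    7   25
L[i]    1    2    1    1    3    4    1    5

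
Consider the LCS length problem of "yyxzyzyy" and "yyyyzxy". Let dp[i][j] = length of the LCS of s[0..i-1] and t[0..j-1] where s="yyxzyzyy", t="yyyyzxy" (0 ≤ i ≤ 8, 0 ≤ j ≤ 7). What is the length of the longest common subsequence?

   ''  y  y  y  y  z  x  y
''  0  0  0  0  0  0  0  0
 y  0  1  1  1  1  1  1  1
 y  0  1  2  2  2  2  2  2
 x  0  1  2  2  2  2  3  3
 z  0  1  2  2  2  3  3  3
 y  0  1  2  3  3  3  3  4
 z  0  1  2  3  3  4  4  4
 y  0  1  2  3  4  4  4  5
 y  0  1  2  3  4  4  4  5

5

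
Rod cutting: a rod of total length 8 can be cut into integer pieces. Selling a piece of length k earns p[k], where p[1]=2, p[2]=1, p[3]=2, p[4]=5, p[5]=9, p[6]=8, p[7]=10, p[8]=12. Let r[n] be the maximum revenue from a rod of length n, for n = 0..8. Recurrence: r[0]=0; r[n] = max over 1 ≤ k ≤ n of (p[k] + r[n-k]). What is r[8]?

16

   n    0    1    2    3    4    5    6    7    8
r[n]    0    2    4    6    8   10   12   14   16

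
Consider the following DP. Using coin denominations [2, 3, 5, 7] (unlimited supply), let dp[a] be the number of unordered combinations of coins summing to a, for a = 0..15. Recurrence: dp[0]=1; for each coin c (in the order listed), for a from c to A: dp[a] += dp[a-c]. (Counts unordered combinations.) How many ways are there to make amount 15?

after  coin     0     1     2     3     4     5     6     7     8     9    10    11    12    13    14    15
          2     1     0     1     0     1     0     1     0     1     0     1     0     1     0     1     0
          3     1     0     1     1     1     1     2     1     2     2     2     2     3     2     3     3
          5     1     0     1     1     1     2     2     2     3     3     4     4     5     5     6     7
          7     1     0     1     1     1     2     2     3     3     4     5     5     7     7     9    10

10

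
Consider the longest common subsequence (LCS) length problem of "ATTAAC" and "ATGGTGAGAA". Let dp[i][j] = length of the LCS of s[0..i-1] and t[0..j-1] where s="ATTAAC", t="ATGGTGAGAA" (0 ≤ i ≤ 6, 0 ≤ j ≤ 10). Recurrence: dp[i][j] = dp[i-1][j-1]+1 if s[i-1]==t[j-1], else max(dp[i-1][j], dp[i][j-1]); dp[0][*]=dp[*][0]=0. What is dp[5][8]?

   ''  A  T  G  G  T  G  A  G  A  A
''  0  0  0  0  0  0  0  0  0  0  0
 A  0  1  1  1  1  1  1  1  1  1  1
 T  0  1  2  2  2  2  2  2  2  2  2
 T  0  1  2  2  2  3  3  3  3  3  3
 A  0  1  2  2  2  3  3  4  4  4  4
 A  0  1  2  2  2  3  3  4  4  5  5
 C  0  1  2  2  2  3  3  4  4  5  5

4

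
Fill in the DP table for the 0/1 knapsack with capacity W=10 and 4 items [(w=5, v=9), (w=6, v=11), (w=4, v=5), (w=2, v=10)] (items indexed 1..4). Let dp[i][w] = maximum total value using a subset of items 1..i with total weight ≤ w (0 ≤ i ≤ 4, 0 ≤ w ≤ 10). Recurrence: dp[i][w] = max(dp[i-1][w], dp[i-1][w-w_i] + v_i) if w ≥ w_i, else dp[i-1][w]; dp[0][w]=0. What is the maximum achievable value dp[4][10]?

i\w   0   1   2   3   4   5   6   7   8   9  10
  0   0   0   0   0   0   0   0   0   0   0   0
  1   0   0   0   0   0   9   9   9   9   9   9
  2   0   0   0   0   0   9  11  11  11  11  11
  3   0   0   0   0   5   9  11  11  11  14  16
  4   0   0  10  10  10  10  15  19  21  21  21

21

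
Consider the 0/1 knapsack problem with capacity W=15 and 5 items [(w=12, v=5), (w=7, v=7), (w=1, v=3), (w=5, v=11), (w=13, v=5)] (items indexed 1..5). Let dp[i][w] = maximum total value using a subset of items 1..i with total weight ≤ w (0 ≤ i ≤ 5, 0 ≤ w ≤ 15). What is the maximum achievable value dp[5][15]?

21

i\w   0   1   2   3   4   5   6   7   8   9  10  11  12  13  14  15
  0   0   0   0   0   0   0   0   0   0   0   0   0   0   0   0   0
  1   0   0   0   0   0   0   0   0   0   0   0   0   5   5   5   5
  2   0   0   0   0   0   0   0   7   7   7   7   7   7   7   7   7
  3   0   3   3   3   3   3   3   7  10  10  10  10  10  10  10  10
  4   0   3   3   3   3  11  14  14  14  14  14  14  18  21  21  21
  5   0   3   3   3   3  11  14  14  14  14  14  14  18  21  21  21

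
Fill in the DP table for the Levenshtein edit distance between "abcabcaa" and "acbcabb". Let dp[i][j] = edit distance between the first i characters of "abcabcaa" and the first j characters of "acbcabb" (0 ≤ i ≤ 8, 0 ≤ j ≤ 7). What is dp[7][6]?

   ''  a  c  b  c  a  b  b
''  0  1  2  3  4  5  6  7
 a  1  0  1  2  3  4  5  6
 b  2  1  1  1  2  3  4  5
 c  3  2  1  2  1  2  3  4
 a  4  3  2  2  2  1  2  3
 b  5  4  3  2  3  2  1  2
 c  6  5  4  3  2  3  2  2
 a  7  6  5  4  3  2  3  3
 a  8  7  6  5  4  3  3  4

3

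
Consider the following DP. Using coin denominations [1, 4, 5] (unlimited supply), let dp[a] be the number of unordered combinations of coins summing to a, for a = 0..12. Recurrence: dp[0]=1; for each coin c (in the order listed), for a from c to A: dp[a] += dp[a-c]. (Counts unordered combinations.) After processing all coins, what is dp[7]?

3

after  coin     0     1     2     3     4     5     6     7     8     9    10    11    12
          1     1     1     1     1     1     1     1     1     1     1     1     1     1
          4     1     1     1     1     2     2     2     2     3     3     3     3     4
          5     1     1     1     1     2     3     3     3     4     5     6     6     7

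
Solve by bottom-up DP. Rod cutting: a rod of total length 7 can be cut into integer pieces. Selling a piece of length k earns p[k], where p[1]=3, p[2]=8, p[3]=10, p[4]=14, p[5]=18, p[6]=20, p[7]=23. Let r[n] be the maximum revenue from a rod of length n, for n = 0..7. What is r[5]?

   n    0    1    2    3    4    5    6    7
r[n]    0    3    8   11   16   19   24   27

19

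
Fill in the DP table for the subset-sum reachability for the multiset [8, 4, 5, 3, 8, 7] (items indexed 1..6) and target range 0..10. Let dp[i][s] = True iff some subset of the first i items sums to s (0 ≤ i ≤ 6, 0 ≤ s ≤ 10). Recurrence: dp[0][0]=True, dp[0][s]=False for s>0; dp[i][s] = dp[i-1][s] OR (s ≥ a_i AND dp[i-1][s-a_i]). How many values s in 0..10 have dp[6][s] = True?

i\s   0   1   2   3   4   5   6   7   8   9  10
  0   T   F   F   F   F   F   F   F   F   F   F
  1   T   F   F   F   F   F   F   F   T   F   F
  2   T   F   F   F   T   F   F   F   T   F   F
  3   T   F   F   F   T   T   F   F   T   T   F
  4   T   F   F   T   T   T   F   T   T   T   F
  5   T   F   F   T   T   T   F   T   T   T   F
  6   T   F   F   T   T   T   F   T   T   T   T

8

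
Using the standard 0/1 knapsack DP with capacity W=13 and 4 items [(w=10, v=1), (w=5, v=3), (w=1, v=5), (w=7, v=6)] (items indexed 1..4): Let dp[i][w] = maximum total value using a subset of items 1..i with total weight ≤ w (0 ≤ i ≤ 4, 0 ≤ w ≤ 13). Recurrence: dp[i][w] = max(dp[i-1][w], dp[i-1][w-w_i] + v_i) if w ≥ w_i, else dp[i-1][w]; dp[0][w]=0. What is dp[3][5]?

i\w   0   1   2   3   4   5   6   7   8   9  10  11  12  13
  0   0   0   0   0   0   0   0   0   0   0   0   0   0   0
  1   0   0   0   0   0   0   0   0   0   0   1   1   1   1
  2   0   0   0   0   0   3   3   3   3   3   3   3   3   3
  3   0   5   5   5   5   5   8   8   8   8   8   8   8   8
  4   0   5   5   5   5   5   8   8  11  11  11  11  11  14

5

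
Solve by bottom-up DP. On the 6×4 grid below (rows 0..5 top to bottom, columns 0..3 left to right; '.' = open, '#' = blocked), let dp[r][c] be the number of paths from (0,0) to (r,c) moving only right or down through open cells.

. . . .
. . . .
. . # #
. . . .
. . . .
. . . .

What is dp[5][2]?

15

r\c   0   1   2   3
  0   1   1   1   1
  1   1   2   3   4
  2   1   3   0   0
  3   1   4   4   4
  4   1   5   9  13
  5   1   6  15  28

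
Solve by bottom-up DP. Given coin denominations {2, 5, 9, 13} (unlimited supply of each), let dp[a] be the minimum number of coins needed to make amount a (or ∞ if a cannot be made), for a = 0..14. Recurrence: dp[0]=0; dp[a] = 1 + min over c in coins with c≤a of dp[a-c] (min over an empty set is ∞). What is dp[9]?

1

 a  0  1  2  3  4  5  6  7  8  9 10 11 12 13 14
dp  0  -  1  -  2  1  3  2  4  1  2  2  3  1  2
(- denotes ∞ / unreachable)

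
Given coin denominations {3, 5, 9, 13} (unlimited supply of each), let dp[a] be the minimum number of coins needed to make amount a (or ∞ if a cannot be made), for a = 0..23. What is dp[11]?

3

 a  0  1  2  3  4  5  6  7  8  9 10 11 12 13 14 15 16 17 18 19 20 21 22 23
dp  0  -  -  1  -  1  2  -  2  1  2  3  2  1  2  3  2  3  2  3  4  3  2  3
(- denotes ∞ / unreachable)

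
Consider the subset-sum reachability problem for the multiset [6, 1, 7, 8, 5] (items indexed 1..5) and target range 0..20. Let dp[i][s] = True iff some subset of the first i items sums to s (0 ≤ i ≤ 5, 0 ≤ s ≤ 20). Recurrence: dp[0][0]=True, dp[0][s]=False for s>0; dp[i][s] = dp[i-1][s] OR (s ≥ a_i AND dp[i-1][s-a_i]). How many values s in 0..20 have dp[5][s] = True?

i\s   0   1   2   3   4   5   6   7   8   9  10  11  12  13  14  15  16  17  18  19  20
  0   T   F   F   F   F   F   F   F   F   F   F   F   F   F   F   F   F   F   F   F   F
  1   T   F   F   F   F   F   T   F   F   F   F   F   F   F   F   F   F   F   F   F   F
  2   T   T   F   F   F   F   T   T   F   F   F   F   F   F   F   F   F   F   F   F   F
  3   T   T   F   F   F   F   T   T   T   F   F   F   F   T   T   F   F   F   F   F   F
  4   T   T   F   F   F   F   T   T   T   T   F   F   F   T   T   T   T   F   F   F   F
  5   T   T   F   F   F   T   T   T   T   T   F   T   T   T   T   T   T   F   T   T   T

16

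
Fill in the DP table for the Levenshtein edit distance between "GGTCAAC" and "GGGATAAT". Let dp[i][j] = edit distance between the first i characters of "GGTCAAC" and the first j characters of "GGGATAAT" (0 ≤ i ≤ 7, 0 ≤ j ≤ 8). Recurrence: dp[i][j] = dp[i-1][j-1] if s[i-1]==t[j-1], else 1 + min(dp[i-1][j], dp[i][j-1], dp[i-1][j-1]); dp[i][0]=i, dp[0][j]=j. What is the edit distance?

4

   ''  G  G  G  A  T  A  A  T
''  0  1  2  3  4  5  6  7  8
 G  1  0  1  2  3  4  5  6  7
 G  2  1  0  1  2  3  4  5  6
 T  3  2  1  1  2  2  3  4  5
 C  4  3  2  2  2  3  3  4  5
 A  5  4  3  3  2  3  3  3  4
 A  6  5  4  4  3  3  3  3  4
 C  7  6  5  5  4  4  4  4  4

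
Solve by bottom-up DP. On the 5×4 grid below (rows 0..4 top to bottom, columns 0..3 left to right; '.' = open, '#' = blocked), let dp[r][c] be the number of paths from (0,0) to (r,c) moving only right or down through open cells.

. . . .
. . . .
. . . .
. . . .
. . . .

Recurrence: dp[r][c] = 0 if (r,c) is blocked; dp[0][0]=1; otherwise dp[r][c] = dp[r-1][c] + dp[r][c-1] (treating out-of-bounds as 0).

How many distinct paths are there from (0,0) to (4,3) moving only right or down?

35

r\c   0   1   2   3
  0   1   1   1   1
  1   1   2   3   4
  2   1   3   6  10
  3   1   4  10  20
  4   1   5  15  35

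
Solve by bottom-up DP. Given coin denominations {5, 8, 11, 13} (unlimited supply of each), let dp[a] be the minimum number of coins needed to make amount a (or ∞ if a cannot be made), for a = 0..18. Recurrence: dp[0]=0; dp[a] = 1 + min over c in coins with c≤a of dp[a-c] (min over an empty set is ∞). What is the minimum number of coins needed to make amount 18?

 a  0  1  2  3  4  5  6  7  8  9 10 11 12 13 14 15 16 17 18
dp  0  -  -  -  -  1  -  -  1  -  2  1  -  1  -  3  2  -  2
(- denotes ∞ / unreachable)

2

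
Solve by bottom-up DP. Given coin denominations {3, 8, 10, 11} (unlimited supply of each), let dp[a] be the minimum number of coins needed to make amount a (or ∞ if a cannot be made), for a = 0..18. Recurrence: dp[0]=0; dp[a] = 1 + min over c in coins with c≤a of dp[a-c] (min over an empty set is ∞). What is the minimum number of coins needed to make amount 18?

 a  0  1  2  3  4  5  6  7  8  9 10 11 12 13 14 15 16 17 18
dp  0  -  -  1  -  -  2  -  1  3  1  1  4  2  2  5  2  3  2
(- denotes ∞ / unreachable)

2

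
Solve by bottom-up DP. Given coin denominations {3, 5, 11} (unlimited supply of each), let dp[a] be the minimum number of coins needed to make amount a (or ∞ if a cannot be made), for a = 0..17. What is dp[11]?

 a  0  1  2  3  4  5  6  7  8  9 10 11 12 13 14 15 16 17
dp  0  -  -  1  -  1  2  -  2  3  2  1  4  3  2  3  2  3
(- denotes ∞ / unreachable)

1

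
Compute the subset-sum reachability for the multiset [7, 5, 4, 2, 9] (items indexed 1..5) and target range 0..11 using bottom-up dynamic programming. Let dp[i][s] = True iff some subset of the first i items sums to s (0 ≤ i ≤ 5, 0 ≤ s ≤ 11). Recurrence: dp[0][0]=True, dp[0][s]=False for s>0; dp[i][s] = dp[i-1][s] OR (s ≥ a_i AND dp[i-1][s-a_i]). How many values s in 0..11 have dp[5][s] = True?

i\s   0   1   2   3   4   5   6   7   8   9  10  11
  0   T   F   F   F   F   F   F   F   F   F   F   F
  1   T   F   F   F   F   F   F   T   F   F   F   F
  2   T   F   F   F   F   T   F   T   F   F   F   F
  3   T   F   F   F   T   T   F   T   F   T   F   T
  4   T   F   T   F   T   T   T   T   F   T   F   T
  5   T   F   T   F   T   T   T   T   F   T   F   T

8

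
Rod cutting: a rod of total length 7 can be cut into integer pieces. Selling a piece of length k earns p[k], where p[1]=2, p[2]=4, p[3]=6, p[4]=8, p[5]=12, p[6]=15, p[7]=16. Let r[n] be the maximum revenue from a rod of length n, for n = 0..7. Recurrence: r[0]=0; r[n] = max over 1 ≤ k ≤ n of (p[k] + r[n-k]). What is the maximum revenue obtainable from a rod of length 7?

17

   n    0    1    2    3    4    5    6    7
r[n]    0    2    4    6    8   12   15   17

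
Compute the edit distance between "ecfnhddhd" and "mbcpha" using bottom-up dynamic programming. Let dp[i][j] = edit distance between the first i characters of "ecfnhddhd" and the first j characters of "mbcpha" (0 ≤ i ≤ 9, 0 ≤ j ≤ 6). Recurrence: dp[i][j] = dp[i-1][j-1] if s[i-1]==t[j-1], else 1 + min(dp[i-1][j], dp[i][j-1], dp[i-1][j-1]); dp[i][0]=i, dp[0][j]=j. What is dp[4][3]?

4

   ''  m  b  c  p  h  a
''  0  1  2  3  4  5  6
 e  1  1  2  3  4  5  6
 c  2  2  2  2  3  4  5
 f  3  3  3  3  3  4  5
 n  4  4  4  4  4  4  5
 h  5  5  5  5  5  4  5
 d  6  6  6  6  6  5  5
 d  7  7  7  7  7  6  6
 h  8  8  8  8  8  7  7
 d  9  9  9  9  9  8  8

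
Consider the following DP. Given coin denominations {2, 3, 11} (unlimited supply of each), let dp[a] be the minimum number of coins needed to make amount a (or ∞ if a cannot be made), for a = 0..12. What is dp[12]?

 a  0  1  2  3  4  5  6  7  8  9 10 11 12
dp  0  -  1  1  2  2  2  3  3  3  4  1  4
(- denotes ∞ / unreachable)

4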